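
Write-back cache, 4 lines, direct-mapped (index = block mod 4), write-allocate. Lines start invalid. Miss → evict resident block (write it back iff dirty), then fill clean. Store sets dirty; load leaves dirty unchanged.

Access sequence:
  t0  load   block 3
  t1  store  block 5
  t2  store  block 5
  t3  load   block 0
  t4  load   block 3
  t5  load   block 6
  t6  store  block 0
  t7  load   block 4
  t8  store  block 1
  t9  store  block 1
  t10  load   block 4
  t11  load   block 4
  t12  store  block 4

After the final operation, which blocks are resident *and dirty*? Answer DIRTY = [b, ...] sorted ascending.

  0 | R B3 → L3 miss [-]
  1 | W B5 → L1 miss [D]
  2 | W B5 → L1 hit [D]
  3 | R B0 → L0 miss [-]
  4 | R B3 → L3 hit [-]
  5 | R B6 → L2 miss [-]
  6 | W B0 → L0 hit [D]
  7 | R B4 → L0 miss wb→B0 [-]
  8 | W B1 → L1 miss wb→B5 [D]
  9 | W B1 → L1 hit [D]
  10 | R B4 → L0 hit [-]
  11 | R B4 → L0 hit [-]
  12 | W B4 → L0 hit [D]

DIRTY = [1, 4]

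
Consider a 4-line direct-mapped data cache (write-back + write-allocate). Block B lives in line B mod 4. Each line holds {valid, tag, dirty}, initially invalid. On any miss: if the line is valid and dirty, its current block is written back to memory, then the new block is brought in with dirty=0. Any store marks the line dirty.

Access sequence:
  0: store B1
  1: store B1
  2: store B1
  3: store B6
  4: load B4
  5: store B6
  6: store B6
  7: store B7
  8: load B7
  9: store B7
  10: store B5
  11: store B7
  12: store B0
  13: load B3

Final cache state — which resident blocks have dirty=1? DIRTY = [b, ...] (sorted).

DIRTY = [0, 5, 6]

0: W B1 → L1 miss [D]
1: W B1 → L1 hit [D]
2: W B1 → L1 hit [D]
3: W B6 → L2 miss [D]
4: R B4 → L0 miss [-]
5: W B6 → L2 hit [D]
6: W B6 → L2 hit [D]
7: W B7 → L3 miss [D]
8: R B7 → L3 hit [D]
9: W B7 → L3 hit [D]
10: W B5 → L1 miss wb→B1 [D]
11: W B7 → L3 hit [D]
12: W B0 → L0 miss [D]
13: R B3 → L3 miss wb→B7 [-]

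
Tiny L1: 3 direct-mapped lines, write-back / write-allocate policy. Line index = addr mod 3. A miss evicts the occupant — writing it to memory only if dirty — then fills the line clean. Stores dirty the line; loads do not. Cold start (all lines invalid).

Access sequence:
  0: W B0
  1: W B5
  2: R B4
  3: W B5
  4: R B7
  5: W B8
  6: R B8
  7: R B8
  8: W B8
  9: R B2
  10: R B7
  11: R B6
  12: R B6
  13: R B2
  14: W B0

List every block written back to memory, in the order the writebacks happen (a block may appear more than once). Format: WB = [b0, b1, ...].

WB = [5, 8, 0]

0: W B0 -> L0 miss  d=D]
1: W B5 -> L2 miss  d=D]
2: R B4 -> L1 miss  d=-]
3: W B5 -> L2 hit  d=D]
4: R B7 -> L1 miss  d=-]
5: W B8 -> L2 miss wb->B5  d=D]
6: R B8 -> L2 hit  d=D]
7: R B8 -> L2 hit  d=D]
8: W B8 -> L2 hit  d=D]
9: R B2 -> L2 miss wb->B8  d=-]
10: R B7 -> L1 hit  d=-]
11: R B6 -> L0 miss wb->B0  d=-]
12: R B6 -> L0 hit  d=-]
13: R B2 -> L2 hit  d=-]
14: W B0 -> L0 miss  d=D]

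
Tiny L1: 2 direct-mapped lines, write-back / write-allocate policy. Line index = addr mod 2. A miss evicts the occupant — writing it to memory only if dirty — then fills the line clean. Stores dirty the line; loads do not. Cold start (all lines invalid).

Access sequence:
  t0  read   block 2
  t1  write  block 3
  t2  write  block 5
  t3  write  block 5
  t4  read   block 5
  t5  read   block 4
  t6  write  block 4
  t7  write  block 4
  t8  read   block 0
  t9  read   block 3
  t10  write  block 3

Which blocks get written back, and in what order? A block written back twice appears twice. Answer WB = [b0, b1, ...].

WB = [3, 4, 5]

0: R B2 → L0 miss [-]
1: W B3 → L1 miss [D]
2: W B5 → L1 miss wb→B3 [D]
3: W B5 → L1 hit [D]
4: R B5 → L1 hit [D]
5: R B4 → L0 miss [-]
6: W B4 → L0 hit [D]
7: W B4 → L0 hit [D]
8: R B0 → L0 miss wb→B4 [-]
9: R B3 → L1 miss wb→B5 [-]
10: W B3 → L1 hit [D]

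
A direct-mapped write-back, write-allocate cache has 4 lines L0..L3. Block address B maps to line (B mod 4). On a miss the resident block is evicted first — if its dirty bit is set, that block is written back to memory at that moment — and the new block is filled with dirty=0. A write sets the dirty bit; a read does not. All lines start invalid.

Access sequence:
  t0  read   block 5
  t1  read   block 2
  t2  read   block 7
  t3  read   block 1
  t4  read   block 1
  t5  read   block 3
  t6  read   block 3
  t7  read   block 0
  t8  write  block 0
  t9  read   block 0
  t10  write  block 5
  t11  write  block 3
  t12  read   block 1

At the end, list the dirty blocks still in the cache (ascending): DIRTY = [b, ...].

DIRTY = [0, 3]

0: R B5 -> L1 miss  d=-]
1: R B2 -> L2 miss  d=-]
2: R B7 -> L3 miss  d=-]
3: R B1 -> L1 miss  d=-]
4: R B1 -> L1 hit  d=-]
5: R B3 -> L3 miss  d=-]
6: R B3 -> L3 hit  d=-]
7: R B0 -> L0 miss  d=-]
8: W B0 -> L0 hit  d=D]
9: R B0 -> L0 hit  d=D]
10: W B5 -> L1 miss  d=D]
11: W B3 -> L3 hit  d=D]
12: R B1 -> L1 miss wb->B5  d=-]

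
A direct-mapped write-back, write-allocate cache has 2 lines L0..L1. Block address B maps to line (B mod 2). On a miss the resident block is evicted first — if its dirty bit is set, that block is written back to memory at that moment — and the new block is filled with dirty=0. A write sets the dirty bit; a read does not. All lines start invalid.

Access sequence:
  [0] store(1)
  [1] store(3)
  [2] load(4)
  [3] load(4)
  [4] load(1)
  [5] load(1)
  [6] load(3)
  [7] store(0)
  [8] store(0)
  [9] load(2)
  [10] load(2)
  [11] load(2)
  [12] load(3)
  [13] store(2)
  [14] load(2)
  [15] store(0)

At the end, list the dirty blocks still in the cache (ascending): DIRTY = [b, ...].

DIRTY = [0]

  0 | W B1 → L1 miss [D]
  1 | W B3 → L1 miss wb→B1 [D]
  2 | R B4 → L0 miss [-]
  3 | R B4 → L0 hit [-]
  4 | R B1 → L1 miss wb→B3 [-]
  5 | R B1 → L1 hit [-]
  6 | R B3 → L1 miss [-]
  7 | W B0 → L0 miss [D]
  8 | W B0 → L0 hit [D]
  9 | R B2 → L0 miss wb→B0 [-]
  10 | R B2 → L0 hit [-]
  11 | R B2 → L0 hit [-]
  12 | R B3 → L1 hit [-]
  13 | W B2 → L0 hit [D]
  14 | R B2 → L0 hit [D]
  15 | W B0 → L0 miss wb→B2 [D]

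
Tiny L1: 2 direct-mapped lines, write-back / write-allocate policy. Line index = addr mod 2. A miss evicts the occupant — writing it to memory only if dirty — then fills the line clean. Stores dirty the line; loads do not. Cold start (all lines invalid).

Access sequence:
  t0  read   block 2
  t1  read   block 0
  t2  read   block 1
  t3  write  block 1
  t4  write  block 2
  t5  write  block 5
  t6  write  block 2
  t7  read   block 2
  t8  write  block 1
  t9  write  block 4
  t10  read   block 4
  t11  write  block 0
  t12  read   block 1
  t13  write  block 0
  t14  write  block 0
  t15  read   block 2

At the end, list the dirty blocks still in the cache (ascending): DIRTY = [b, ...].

DIRTY = [1]

0: R B2 -> L0 miss  d=-]
1: R B0 -> L0 miss  d=-]
2: R B1 -> L1 miss  d=-]
3: W B1 -> L1 hit  d=D]
4: W B2 -> L0 miss  d=D]
5: W B5 -> L1 miss wb->B1  d=D]
6: W B2 -> L0 hit  d=D]
7: R B2 -> L0 hit  d=D]
8: W B1 -> L1 miss wb->B5  d=D]
9: W B4 -> L0 miss wb->B2  d=D]
10: R B4 -> L0 hit  d=D]
11: W B0 -> L0 miss wb->B4  d=D]
12: R B1 -> L1 hit  d=D]
13: W B0 -> L0 hit  d=D]
14: W B0 -> L0 hit  d=D]
15: R B2 -> L0 miss wb->B0  d=-]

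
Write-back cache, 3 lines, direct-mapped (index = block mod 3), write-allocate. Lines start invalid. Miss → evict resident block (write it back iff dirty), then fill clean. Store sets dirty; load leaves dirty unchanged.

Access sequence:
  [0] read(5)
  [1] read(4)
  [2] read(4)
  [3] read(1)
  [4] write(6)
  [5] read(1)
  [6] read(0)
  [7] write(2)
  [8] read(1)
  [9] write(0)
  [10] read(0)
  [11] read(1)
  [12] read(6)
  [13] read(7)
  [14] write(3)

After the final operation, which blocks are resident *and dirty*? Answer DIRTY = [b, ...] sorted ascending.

DIRTY = [2, 3]

0: R B5 → L2 miss [-]
1: R B4 → L1 miss [-]
2: R B4 → L1 hit [-]
3: R B1 → L1 miss [-]
4: W B6 → L0 miss [D]
5: R B1 → L1 hit [-]
6: R B0 → L0 miss wb→B6 [-]
7: W B2 → L2 miss [D]
8: R B1 → L1 hit [-]
9: W B0 → L0 hit [D]
10: R B0 → L0 hit [D]
11: R B1 → L1 hit [-]
12: R B6 → L0 miss wb→B0 [-]
13: R B7 → L1 miss [-]
14: W B3 → L0 miss [D]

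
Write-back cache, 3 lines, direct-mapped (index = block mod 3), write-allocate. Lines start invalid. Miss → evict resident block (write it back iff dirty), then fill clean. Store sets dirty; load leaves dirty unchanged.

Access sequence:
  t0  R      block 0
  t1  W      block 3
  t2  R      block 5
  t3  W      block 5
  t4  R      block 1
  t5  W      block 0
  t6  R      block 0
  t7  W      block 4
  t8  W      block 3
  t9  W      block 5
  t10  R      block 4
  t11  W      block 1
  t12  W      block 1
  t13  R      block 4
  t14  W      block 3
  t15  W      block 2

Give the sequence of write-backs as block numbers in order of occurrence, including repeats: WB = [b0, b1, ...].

WB = [3, 0, 4, 1, 5]

  0 | R B0 → L0 miss [-]
  1 | W B3 → L0 miss [D]
  2 | R B5 → L2 miss [-]
  3 | W B5 → L2 hit [D]
  4 | R B1 → L1 miss [-]
  5 | W B0 → L0 miss wb→B3 [D]
  6 | R B0 → L0 hit [D]
  7 | W B4 → L1 miss [D]
  8 | W B3 → L0 miss wb→B0 [D]
  9 | W B5 → L2 hit [D]
  10 | R B4 → L1 hit [D]
  11 | W B1 → L1 miss wb→B4 [D]
  12 | W B1 → L1 hit [D]
  13 | R B4 → L1 miss wb→B1 [-]
  14 | W B3 → L0 hit [D]
  15 | W B2 → L2 miss wb→B5 [D]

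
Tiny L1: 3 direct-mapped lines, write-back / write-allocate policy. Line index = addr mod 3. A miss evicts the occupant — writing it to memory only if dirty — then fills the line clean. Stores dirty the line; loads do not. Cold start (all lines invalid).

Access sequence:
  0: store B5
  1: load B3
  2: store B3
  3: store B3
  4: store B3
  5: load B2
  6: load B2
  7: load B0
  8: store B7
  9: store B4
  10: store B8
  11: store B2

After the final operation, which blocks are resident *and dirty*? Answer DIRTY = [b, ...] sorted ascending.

DIRTY = [2, 4]

0: W B5 -> L2 miss  d=D]
1: R B3 -> L0 miss  d=-]
2: W B3 -> L0 hit  d=D]
3: W B3 -> L0 hit  d=D]
4: W B3 -> L0 hit  d=D]
5: R B2 -> L2 miss wb->B5  d=-]
6: R B2 -> L2 hit  d=-]
7: R B0 -> L0 miss wb->B3  d=-]
8: W B7 -> L1 miss  d=D]
9: W B4 -> L1 miss wb->B7  d=D]
10: W B8 -> L2 miss  d=D]
11: W B2 -> L2 miss wb->B8  d=D]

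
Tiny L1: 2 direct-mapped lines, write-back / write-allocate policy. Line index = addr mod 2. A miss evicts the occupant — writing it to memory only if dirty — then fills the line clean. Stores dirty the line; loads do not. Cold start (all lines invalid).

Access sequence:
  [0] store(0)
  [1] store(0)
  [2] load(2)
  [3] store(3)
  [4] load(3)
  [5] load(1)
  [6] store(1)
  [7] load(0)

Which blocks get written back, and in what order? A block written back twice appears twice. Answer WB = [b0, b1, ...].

0: W B0 -> L0 miss  d=D]
1: W B0 -> L0 hit  d=D]
2: R B2 -> L0 miss wb->B0  d=-]
3: W B3 -> L1 miss  d=D]
4: R B3 -> L1 hit  d=D]
5: R B1 -> L1 miss wb->B3  d=-]
6: W B1 -> L1 hit  d=D]
7: R B0 -> L0 miss  d=-]

WB = [0, 3]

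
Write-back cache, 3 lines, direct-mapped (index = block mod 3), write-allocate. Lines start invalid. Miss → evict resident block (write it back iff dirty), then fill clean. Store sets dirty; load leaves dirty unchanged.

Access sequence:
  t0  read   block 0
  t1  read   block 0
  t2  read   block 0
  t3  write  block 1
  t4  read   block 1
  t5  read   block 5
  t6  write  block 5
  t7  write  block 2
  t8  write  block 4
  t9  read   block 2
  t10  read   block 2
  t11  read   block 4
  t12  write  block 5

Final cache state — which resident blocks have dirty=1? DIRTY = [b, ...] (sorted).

DIRTY = [4, 5]

0: R B0 -> L0 miss  d=-]
1: R B0 -> L0 hit  d=-]
2: R B0 -> L0 hit  d=-]
3: W B1 -> L1 miss  d=D]
4: R B1 -> L1 hit  d=D]
5: R B5 -> L2 miss  d=-]
6: W B5 -> L2 hit  d=D]
7: W B2 -> L2 miss wb->B5  d=D]
8: W B4 -> L1 miss wb->B1  d=D]
9: R B2 -> L2 hit  d=D]
10: R B2 -> L2 hit  d=D]
11: R B4 -> L1 hit  d=D]
12: W B5 -> L2 miss wb->B2  d=D]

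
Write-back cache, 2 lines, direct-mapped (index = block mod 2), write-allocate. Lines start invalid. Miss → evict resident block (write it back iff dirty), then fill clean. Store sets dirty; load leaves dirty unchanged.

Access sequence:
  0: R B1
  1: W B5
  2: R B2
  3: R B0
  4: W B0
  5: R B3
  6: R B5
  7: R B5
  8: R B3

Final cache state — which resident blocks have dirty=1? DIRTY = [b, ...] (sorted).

0: R B1 → L1 miss [-]
1: W B5 → L1 miss [D]
2: R B2 → L0 miss [-]
3: R B0 → L0 miss [-]
4: W B0 → L0 hit [D]
5: R B3 → L1 miss wb→B5 [-]
6: R B5 → L1 miss [-]
7: R B5 → L1 hit [-]
8: R B3 → L1 miss [-]

DIRTY = [0]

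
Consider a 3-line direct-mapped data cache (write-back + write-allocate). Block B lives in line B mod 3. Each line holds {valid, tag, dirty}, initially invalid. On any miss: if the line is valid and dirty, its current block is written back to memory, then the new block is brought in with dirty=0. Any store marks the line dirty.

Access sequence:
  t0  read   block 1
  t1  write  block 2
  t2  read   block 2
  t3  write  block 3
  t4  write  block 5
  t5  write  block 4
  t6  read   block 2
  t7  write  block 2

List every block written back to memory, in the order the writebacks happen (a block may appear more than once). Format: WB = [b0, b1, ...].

WB = [2, 5]

0: R B1 -> L1 miss  d=-]
1: W B2 -> L2 miss  d=D]
2: R B2 -> L2 hit  d=D]
3: W B3 -> L0 miss  d=D]
4: W B5 -> L2 miss wb->B2  d=D]
5: W B4 -> L1 miss  d=D]
6: R B2 -> L2 miss wb->B5  d=-]
7: W B2 -> L2 hit  d=D]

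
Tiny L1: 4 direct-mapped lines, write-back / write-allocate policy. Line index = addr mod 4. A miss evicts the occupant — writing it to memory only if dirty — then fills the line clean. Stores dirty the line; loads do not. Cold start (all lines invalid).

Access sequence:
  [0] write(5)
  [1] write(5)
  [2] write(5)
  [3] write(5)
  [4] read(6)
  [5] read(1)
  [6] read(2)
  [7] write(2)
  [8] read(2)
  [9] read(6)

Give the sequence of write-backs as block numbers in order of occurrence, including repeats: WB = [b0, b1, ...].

WB = [5, 2]

0: W B5 -> L1 miss  d=D]
1: W B5 -> L1 hit  d=D]
2: W B5 -> L1 hit  d=D]
3: W B5 -> L1 hit  d=D]
4: R B6 -> L2 miss  d=-]
5: R B1 -> L1 miss wb->B5  d=-]
6: R B2 -> L2 miss  d=-]
7: W B2 -> L2 hit  d=D]
8: R B2 -> L2 hit  d=D]
9: R B6 -> L2 miss wb->B2  d=-]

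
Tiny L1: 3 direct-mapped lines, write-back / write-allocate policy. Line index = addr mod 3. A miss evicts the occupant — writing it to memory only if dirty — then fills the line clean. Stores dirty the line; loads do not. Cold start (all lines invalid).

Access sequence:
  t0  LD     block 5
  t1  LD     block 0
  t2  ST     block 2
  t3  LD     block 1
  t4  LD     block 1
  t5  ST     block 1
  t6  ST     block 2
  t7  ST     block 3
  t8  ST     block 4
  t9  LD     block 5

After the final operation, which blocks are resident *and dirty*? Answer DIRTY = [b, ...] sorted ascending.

DIRTY = [3, 4]

  0 | R B5 → L2 miss [-]
  1 | R B0 → L0 miss [-]
  2 | W B2 → L2 miss [D]
  3 | R B1 → L1 miss [-]
  4 | R B1 → L1 hit [-]
  5 | W B1 → L1 hit [D]
  6 | W B2 → L2 hit [D]
  7 | W B3 → L0 miss [D]
  8 | W B4 → L1 miss wb→B1 [D]
  9 | R B5 → L2 miss wb→B2 [-]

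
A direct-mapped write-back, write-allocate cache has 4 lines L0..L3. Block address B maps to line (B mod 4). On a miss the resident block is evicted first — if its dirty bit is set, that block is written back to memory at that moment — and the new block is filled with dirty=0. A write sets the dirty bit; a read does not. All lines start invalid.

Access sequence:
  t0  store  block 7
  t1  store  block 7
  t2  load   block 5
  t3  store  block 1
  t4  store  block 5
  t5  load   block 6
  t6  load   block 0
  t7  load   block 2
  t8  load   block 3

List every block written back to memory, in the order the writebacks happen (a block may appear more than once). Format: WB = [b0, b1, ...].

  0 | W B7 → L3 miss [D]
  1 | W B7 → L3 hit [D]
  2 | R B5 → L1 miss [-]
  3 | W B1 → L1 miss [D]
  4 | W B5 → L1 miss wb→B1 [D]
  5 | R B6 → L2 miss [-]
  6 | R B0 → L0 miss [-]
  7 | R B2 → L2 miss [-]
  8 | R B3 → L3 miss wb→B7 [-]

WB = [1, 7]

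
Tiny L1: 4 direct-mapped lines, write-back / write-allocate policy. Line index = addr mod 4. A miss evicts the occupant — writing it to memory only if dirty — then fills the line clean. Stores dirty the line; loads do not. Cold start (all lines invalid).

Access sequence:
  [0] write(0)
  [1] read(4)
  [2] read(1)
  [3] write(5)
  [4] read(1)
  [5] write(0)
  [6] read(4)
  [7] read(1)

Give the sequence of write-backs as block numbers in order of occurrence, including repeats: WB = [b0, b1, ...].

WB = [0, 5, 0]

  0 | W B0 → L0 miss [D]
  1 | R B4 → L0 miss wb→B0 [-]
  2 | R B1 → L1 miss [-]
  3 | W B5 → L1 miss [D]
  4 | R B1 → L1 miss wb→B5 [-]
  5 | W B0 → L0 miss [D]
  6 | R B4 → L0 miss wb→B0 [-]
  7 | R B1 → L1 hit [-]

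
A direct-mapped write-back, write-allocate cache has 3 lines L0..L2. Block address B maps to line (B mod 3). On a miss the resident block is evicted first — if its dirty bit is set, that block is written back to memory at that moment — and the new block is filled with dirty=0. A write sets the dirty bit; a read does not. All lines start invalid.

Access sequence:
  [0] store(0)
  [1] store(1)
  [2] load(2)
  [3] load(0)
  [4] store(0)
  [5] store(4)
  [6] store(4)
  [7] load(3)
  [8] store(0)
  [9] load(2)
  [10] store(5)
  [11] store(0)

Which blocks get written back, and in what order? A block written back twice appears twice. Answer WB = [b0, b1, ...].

0: W B0 → L0 miss [D]
1: W B1 → L1 miss [D]
2: R B2 → L2 miss [-]
3: R B0 → L0 hit [D]
4: W B0 → L0 hit [D]
5: W B4 → L1 miss wb→B1 [D]
6: W B4 → L1 hit [D]
7: R B3 → L0 miss wb→B0 [-]
8: W B0 → L0 miss [D]
9: R B2 → L2 hit [-]
10: W B5 → L2 miss [D]
11: W B0 → L0 hit [D]

WB = [1, 0]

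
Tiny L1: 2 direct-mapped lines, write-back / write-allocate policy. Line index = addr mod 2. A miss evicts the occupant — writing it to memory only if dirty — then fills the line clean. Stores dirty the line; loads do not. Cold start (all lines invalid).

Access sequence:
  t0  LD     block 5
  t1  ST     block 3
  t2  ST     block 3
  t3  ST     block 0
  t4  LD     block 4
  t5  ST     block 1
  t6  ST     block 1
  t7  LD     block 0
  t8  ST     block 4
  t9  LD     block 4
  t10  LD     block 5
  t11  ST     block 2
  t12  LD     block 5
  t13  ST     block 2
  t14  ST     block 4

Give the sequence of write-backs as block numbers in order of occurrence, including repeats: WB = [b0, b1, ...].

0: R B5 -> L1 miss  d=-]
1: W B3 -> L1 miss  d=D]
2: W B3 -> L1 hit  d=D]
3: W B0 -> L0 miss  d=D]
4: R B4 -> L0 miss wb->B0  d=-]
5: W B1 -> L1 miss wb->B3  d=D]
6: W B1 -> L1 hit  d=D]
7: R B0 -> L0 miss  d=-]
8: W B4 -> L0 miss  d=D]
9: R B4 -> L0 hit  d=D]
10: R B5 -> L1 miss wb->B1  d=-]
11: W B2 -> L0 miss wb->B4  d=D]
12: R B5 -> L1 hit  d=-]
13: W B2 -> L0 hit  d=D]
14: W B4 -> L0 miss wb->B2  d=D]

WB = [0, 3, 1, 4, 2]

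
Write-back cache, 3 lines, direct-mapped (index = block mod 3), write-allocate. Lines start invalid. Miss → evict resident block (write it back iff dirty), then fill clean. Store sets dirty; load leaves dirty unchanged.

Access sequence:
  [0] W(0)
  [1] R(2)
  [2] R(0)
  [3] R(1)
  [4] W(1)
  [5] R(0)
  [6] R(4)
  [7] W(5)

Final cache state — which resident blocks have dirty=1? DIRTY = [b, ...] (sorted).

DIRTY = [0, 5]

0: W B0 → L0 miss [D]
1: R B2 → L2 miss [-]
2: R B0 → L0 hit [D]
3: R B1 → L1 miss [-]
4: W B1 → L1 hit [D]
5: R B0 → L0 hit [D]
6: R B4 → L1 miss wb→B1 [-]
7: W B5 → L2 miss [D]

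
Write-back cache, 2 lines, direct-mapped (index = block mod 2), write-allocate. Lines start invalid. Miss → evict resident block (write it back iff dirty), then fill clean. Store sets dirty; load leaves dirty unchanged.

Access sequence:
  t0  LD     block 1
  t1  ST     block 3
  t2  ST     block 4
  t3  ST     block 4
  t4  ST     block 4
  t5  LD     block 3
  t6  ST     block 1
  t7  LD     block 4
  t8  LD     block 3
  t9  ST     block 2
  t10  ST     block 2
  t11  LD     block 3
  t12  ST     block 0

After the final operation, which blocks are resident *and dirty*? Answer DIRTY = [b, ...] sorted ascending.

DIRTY = [0]

  0 | R B1 → L1 miss [-]
  1 | W B3 → L1 miss [D]
  2 | W B4 → L0 miss [D]
  3 | W B4 → L0 hit [D]
  4 | W B4 → L0 hit [D]
  5 | R B3 → L1 hit [D]
  6 | W B1 → L1 miss wb→B3 [D]
  7 | R B4 → L0 hit [D]
  8 | R B3 → L1 miss wb→B1 [-]
  9 | W B2 → L0 miss wb→B4 [D]
  10 | W B2 → L0 hit [D]
  11 | R B3 → L1 hit [-]
  12 | W B0 → L0 miss wb→B2 [D]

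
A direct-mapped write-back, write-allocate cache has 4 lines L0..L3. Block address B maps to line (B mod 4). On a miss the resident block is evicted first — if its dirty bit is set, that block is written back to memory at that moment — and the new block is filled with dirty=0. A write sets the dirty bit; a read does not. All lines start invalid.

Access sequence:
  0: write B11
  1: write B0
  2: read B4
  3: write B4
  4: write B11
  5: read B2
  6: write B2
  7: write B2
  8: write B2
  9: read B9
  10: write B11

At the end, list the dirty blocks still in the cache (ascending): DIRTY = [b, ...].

0: W B11 -> L3 miss  d=D]
1: W B0 -> L0 miss  d=D]
2: R B4 -> L0 miss wb->B0  d=-]
3: W B4 -> L0 hit  d=D]
4: W B11 -> L3 hit  d=D]
5: R B2 -> L2 miss  d=-]
6: W B2 -> L2 hit  d=D]
7: W B2 -> L2 hit  d=D]
8: W B2 -> L2 hit  d=D]
9: R B9 -> L1 miss  d=-]
10: W B11 -> L3 hit  d=D]

DIRTY = [2, 4, 11]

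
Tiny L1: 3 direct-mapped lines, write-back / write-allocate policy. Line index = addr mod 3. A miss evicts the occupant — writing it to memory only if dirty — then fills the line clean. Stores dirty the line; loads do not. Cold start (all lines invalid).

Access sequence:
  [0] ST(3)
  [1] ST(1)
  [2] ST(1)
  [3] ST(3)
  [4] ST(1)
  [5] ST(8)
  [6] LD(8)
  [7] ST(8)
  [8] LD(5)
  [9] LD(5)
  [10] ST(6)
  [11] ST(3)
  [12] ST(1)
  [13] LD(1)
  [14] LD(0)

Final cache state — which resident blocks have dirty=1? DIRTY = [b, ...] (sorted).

0: W B3 -> L0 miss  d=D]
1: W B1 -> L1 miss  d=D]
2: W B1 -> L1 hit  d=D]
3: W B3 -> L0 hit  d=D]
4: W B1 -> L1 hit  d=D]
5: W B8 -> L2 miss  d=D]
6: R B8 -> L2 hit  d=D]
7: W B8 -> L2 hit  d=D]
8: R B5 -> L2 miss wb->B8  d=-]
9: R B5 -> L2 hit  d=-]
10: W B6 -> L0 miss wb->B3  d=D]
11: W B3 -> L0 miss wb->B6  d=D]
12: W B1 -> L1 hit  d=D]
13: R B1 -> L1 hit  d=D]
14: R B0 -> L0 miss wb->B3  d=-]

DIRTY = [1]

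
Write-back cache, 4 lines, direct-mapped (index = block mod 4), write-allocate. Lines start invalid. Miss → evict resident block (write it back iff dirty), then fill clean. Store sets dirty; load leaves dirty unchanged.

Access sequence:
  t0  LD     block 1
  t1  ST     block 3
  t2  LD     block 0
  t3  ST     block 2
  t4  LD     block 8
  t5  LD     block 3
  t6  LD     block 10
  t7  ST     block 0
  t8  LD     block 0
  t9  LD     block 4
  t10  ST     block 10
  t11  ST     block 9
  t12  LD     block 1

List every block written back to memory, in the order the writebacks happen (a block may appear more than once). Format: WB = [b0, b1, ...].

  0 | R B1 → L1 miss [-]
  1 | W B3 → L3 miss [D]
  2 | R B0 → L0 miss [-]
  3 | W B2 → L2 miss [D]
  4 | R B8 → L0 miss [-]
  5 | R B3 → L3 hit [D]
  6 | R B10 → L2 miss wb→B2 [-]
  7 | W B0 → L0 miss [D]
  8 | R B0 → L0 hit [D]
  9 | R B4 → L0 miss wb→B0 [-]
  10 | W B10 → L2 hit [D]
  11 | W B9 → L1 miss [D]
  12 | R B1 → L1 miss wb→B9 [-]

WB = [2, 0, 9]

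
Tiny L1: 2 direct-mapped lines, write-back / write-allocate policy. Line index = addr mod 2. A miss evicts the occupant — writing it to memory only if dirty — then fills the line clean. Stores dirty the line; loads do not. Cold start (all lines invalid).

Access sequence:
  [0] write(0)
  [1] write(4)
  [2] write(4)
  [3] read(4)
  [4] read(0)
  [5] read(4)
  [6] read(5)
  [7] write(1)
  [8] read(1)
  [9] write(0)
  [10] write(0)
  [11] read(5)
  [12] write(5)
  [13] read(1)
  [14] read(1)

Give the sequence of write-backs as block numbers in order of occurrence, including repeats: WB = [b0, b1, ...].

  0 | W B0 → L0 miss [D]
  1 | W B4 → L0 miss wb→B0 [D]
  2 | W B4 → L0 hit [D]
  3 | R B4 → L0 hit [D]
  4 | R B0 → L0 miss wb→B4 [-]
  5 | R B4 → L0 miss [-]
  6 | R B5 → L1 miss [-]
  7 | W B1 → L1 miss [D]
  8 | R B1 → L1 hit [D]
  9 | W B0 → L0 miss [D]
  10 | W B0 → L0 hit [D]
  11 | R B5 → L1 miss wb→B1 [-]
  12 | W B5 → L1 hit [D]
  13 | R B1 → L1 miss wb→B5 [-]
  14 | R B1 → L1 hit [-]

WB = [0, 4, 1, 5]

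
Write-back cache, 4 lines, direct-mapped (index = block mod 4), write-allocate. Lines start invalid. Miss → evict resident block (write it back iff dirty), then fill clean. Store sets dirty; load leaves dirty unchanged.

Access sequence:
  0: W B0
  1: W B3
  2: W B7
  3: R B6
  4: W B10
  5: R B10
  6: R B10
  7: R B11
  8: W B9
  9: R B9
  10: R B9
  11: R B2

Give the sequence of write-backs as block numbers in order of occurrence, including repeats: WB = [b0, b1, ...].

WB = [3, 7, 10]

  0 | W B0 → L0 miss [D]
  1 | W B3 → L3 miss [D]
  2 | W B7 → L3 miss wb→B3 [D]
  3 | R B6 → L2 miss [-]
  4 | W B10 → L2 miss [D]
  5 | R B10 → L2 hit [D]
  6 | R B10 → L2 hit [D]
  7 | R B11 → L3 miss wb→B7 [-]
  8 | W B9 → L1 miss [D]
  9 | R B9 → L1 hit [D]
  10 | R B9 → L1 hit [D]
  11 | R B2 → L2 miss wb→B10 [-]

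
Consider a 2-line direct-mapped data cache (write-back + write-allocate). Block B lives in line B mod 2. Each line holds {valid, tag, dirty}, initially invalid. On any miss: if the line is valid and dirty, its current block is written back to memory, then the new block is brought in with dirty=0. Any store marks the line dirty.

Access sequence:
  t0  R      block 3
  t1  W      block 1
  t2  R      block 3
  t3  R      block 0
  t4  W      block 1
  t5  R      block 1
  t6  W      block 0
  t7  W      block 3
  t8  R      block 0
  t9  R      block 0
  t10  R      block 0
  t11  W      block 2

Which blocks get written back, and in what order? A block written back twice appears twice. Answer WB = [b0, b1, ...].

WB = [1, 1, 0]

0: R B3 -> L1 miss  d=-]
1: W B1 -> L1 miss  d=D]
2: R B3 -> L1 miss wb->B1  d=-]
3: R B0 -> L0 miss  d=-]
4: W B1 -> L1 miss  d=D]
5: R B1 -> L1 hit  d=D]
6: W B0 -> L0 hit  d=D]
7: W B3 -> L1 miss wb->B1  d=D]
8: R B0 -> L0 hit  d=D]
9: R B0 -> L0 hit  d=D]
10: R B0 -> L0 hit  d=D]
11: W B2 -> L0 miss wb->B0  d=D]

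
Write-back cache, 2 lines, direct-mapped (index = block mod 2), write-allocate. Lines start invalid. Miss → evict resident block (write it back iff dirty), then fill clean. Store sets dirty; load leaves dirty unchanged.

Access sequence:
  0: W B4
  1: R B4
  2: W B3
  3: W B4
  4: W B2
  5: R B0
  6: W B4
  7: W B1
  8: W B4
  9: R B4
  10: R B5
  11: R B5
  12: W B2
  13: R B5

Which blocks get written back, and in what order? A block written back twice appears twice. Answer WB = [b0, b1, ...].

0: W B4 → L0 miss [D]
1: R B4 → L0 hit [D]
2: W B3 → L1 miss [D]
3: W B4 → L0 hit [D]
4: W B2 → L0 miss wb→B4 [D]
5: R B0 → L0 miss wb→B2 [-]
6: W B4 → L0 miss [D]
7: W B1 → L1 miss wb→B3 [D]
8: W B4 → L0 hit [D]
9: R B4 → L0 hit [D]
10: R B5 → L1 miss wb→B1 [-]
11: R B5 → L1 hit [-]
12: W B2 → L0 miss wb→B4 [D]
13: R B5 → L1 hit [-]

WB = [4, 2, 3, 1, 4]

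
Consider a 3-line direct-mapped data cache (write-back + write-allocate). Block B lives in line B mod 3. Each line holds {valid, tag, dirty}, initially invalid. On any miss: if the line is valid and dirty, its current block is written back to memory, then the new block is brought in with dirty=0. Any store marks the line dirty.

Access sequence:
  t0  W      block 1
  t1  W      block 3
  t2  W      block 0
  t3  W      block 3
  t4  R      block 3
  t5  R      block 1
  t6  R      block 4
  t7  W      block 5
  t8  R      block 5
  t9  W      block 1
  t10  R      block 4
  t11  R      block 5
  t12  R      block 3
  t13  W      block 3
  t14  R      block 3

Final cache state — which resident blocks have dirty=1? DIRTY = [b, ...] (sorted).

DIRTY = [3, 5]

0: W B1 -> L1 miss  d=D]
1: W B3 -> L0 miss  d=D]
2: W B0 -> L0 miss wb->B3  d=D]
3: W B3 -> L0 miss wb->B0  d=D]
4: R B3 -> L0 hit  d=D]
5: R B1 -> L1 hit  d=D]
6: R B4 -> L1 miss wb->B1  d=-]
7: W B5 -> L2 miss  d=D]
8: R B5 -> L2 hit  d=D]
9: W B1 -> L1 miss  d=D]
10: R B4 -> L1 miss wb->B1  d=-]
11: R B5 -> L2 hit  d=D]
12: R B3 -> L0 hit  d=D]
13: W B3 -> L0 hit  d=D]
14: R B3 -> L0 hit  d=D]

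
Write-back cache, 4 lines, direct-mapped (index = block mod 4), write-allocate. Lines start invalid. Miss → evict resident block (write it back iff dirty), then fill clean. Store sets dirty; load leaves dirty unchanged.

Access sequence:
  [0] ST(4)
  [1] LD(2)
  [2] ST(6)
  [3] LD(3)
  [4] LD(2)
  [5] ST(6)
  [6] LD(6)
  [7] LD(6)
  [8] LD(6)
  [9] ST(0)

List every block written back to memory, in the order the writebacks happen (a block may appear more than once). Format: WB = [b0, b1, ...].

  0 | W B4 → L0 miss [D]
  1 | R B2 → L2 miss [-]
  2 | W B6 → L2 miss [D]
  3 | R B3 → L3 miss [-]
  4 | R B2 → L2 miss wb→B6 [-]
  5 | W B6 → L2 miss [D]
  6 | R B6 → L2 hit [D]
  7 | R B6 → L2 hit [D]
  8 | R B6 → L2 hit [D]
  9 | W B0 → L0 miss wb→B4 [D]

WB = [6, 4]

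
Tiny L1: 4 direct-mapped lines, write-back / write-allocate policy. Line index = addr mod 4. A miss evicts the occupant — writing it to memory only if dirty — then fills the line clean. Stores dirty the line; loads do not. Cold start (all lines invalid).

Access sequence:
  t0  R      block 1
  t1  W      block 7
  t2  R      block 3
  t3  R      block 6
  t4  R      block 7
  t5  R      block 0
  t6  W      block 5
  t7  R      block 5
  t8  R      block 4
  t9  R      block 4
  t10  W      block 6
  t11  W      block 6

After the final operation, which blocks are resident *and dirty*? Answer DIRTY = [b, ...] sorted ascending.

DIRTY = [5, 6]

0: R B1 -> L1 miss  d=-]
1: W B7 -> L3 miss  d=D]
2: R B3 -> L3 miss wb->B7  d=-]
3: R B6 -> L2 miss  d=-]
4: R B7 -> L3 miss  d=-]
5: R B0 -> L0 miss  d=-]
6: W B5 -> L1 miss  d=D]
7: R B5 -> L1 hit  d=D]
8: R B4 -> L0 miss  d=-]
9: R B4 -> L0 hit  d=-]
10: W B6 -> L2 hit  d=D]
11: W B6 -> L2 hit  d=D]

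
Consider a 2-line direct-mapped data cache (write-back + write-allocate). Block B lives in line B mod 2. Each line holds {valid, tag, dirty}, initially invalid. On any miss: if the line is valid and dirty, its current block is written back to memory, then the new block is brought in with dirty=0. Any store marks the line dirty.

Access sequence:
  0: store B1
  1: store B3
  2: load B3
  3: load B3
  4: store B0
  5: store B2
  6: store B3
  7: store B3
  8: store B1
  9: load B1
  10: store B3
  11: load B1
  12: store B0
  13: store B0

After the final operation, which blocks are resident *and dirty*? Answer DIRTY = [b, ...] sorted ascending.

DIRTY = [0]

  0 | W B1 → L1 miss [D]
  1 | W B3 → L1 miss wb→B1 [D]
  2 | R B3 → L1 hit [D]
  3 | R B3 → L1 hit [D]
  4 | W B0 → L0 miss [D]
  5 | W B2 → L0 miss wb→B0 [D]
  6 | W B3 → L1 hit [D]
  7 | W B3 → L1 hit [D]
  8 | W B1 → L1 miss wb→B3 [D]
  9 | R B1 → L1 hit [D]
  10 | W B3 → L1 miss wb→B1 [D]
  11 | R B1 → L1 miss wb→B3 [-]
  12 | W B0 → L0 miss wb→B2 [D]
  13 | W B0 → L0 hit [D]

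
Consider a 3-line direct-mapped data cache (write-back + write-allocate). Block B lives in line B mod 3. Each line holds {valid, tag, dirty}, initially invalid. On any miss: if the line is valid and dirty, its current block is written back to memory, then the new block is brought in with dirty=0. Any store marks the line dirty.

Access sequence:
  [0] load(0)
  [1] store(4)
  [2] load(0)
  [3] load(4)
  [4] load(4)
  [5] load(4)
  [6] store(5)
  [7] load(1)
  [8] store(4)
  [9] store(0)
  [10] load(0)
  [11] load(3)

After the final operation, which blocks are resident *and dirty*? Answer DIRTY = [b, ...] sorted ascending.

DIRTY = [4, 5]

  0 | R B0 → L0 miss [-]
  1 | W B4 → L1 miss [D]
  2 | R B0 → L0 hit [-]
  3 | R B4 → L1 hit [D]
  4 | R B4 → L1 hit [D]
  5 | R B4 → L1 hit [D]
  6 | W B5 → L2 miss [D]
  7 | R B1 → L1 miss wb→B4 [-]
  8 | W B4 → L1 miss [D]
  9 | W B0 → L0 hit [D]
  10 | R B0 → L0 hit [D]
  11 | R B3 → L0 miss wb→B0 [-]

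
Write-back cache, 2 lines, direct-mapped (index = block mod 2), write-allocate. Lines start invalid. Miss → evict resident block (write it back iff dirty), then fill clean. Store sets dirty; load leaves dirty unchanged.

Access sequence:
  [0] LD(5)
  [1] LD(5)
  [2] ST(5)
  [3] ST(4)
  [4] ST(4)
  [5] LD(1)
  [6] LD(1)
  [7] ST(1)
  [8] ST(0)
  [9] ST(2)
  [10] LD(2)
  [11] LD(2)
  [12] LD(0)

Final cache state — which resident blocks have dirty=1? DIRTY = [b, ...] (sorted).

DIRTY = [1]

0: R B5 → L1 miss [-]
1: R B5 → L1 hit [-]
2: W B5 → L1 hit [D]
3: W B4 → L0 miss [D]
4: W B4 → L0 hit [D]
5: R B1 → L1 miss wb→B5 [-]
6: R B1 → L1 hit [-]
7: W B1 → L1 hit [D]
8: W B0 → L0 miss wb→B4 [D]
9: W B2 → L0 miss wb→B0 [D]
10: R B2 → L0 hit [D]
11: R B2 → L0 hit [D]
12: R B0 → L0 miss wb→B2 [-]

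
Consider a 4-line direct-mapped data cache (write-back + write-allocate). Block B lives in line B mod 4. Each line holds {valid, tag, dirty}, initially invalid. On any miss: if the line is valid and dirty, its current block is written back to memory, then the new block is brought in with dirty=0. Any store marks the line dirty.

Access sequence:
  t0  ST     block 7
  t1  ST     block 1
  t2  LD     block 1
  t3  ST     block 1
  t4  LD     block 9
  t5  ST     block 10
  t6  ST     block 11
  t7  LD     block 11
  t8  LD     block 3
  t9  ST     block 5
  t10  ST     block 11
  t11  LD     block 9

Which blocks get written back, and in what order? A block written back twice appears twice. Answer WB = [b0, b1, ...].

WB = [1, 7, 11, 5]

0: W B7 → L3 miss [D]
1: W B1 → L1 miss [D]
2: R B1 → L1 hit [D]
3: W B1 → L1 hit [D]
4: R B9 → L1 miss wb→B1 [-]
5: W B10 → L2 miss [D]
6: W B11 → L3 miss wb→B7 [D]
7: R B11 → L3 hit [D]
8: R B3 → L3 miss wb→B11 [-]
9: W B5 → L1 miss [D]
10: W B11 → L3 miss [D]
11: R B9 → L1 miss wb→B5 [-]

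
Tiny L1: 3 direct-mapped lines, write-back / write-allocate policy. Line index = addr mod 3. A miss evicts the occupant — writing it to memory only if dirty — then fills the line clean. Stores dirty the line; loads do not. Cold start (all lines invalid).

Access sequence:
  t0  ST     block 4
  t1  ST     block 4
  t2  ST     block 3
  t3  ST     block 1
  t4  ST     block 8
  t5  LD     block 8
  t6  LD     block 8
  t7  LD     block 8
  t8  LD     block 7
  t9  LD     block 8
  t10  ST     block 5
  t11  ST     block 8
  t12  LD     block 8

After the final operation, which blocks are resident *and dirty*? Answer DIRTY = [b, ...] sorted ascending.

0: W B4 → L1 miss [D]
1: W B4 → L1 hit [D]
2: W B3 → L0 miss [D]
3: W B1 → L1 miss wb→B4 [D]
4: W B8 → L2 miss [D]
5: R B8 → L2 hit [D]
6: R B8 → L2 hit [D]
7: R B8 → L2 hit [D]
8: R B7 → L1 miss wb→B1 [-]
9: R B8 → L2 hit [D]
10: W B5 → L2 miss wb→B8 [D]
11: W B8 → L2 miss wb→B5 [D]
12: R B8 → L2 hit [D]

DIRTY = [3, 8]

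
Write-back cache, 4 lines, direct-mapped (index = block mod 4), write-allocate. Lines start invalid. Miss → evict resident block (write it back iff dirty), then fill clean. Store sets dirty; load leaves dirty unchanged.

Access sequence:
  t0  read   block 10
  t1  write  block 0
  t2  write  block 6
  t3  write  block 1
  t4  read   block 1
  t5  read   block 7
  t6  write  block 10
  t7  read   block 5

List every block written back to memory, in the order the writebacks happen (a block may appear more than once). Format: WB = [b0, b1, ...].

0: R B10 → L2 miss [-]
1: W B0 → L0 miss [D]
2: W B6 → L2 miss [D]
3: W B1 → L1 miss [D]
4: R B1 → L1 hit [D]
5: R B7 → L3 miss [-]
6: W B10 → L2 miss wb→B6 [D]
7: R B5 → L1 miss wb→B1 [-]

WB = [6, 1]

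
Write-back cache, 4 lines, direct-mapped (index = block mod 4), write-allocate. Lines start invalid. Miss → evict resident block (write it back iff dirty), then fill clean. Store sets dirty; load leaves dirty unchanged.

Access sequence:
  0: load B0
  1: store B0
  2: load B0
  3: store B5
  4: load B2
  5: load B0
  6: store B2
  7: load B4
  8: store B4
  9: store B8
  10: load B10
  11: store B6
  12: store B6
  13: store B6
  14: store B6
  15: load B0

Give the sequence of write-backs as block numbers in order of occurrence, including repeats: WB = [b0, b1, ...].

  0 | R B0 → L0 miss [-]
  1 | W B0 → L0 hit [D]
  2 | R B0 → L0 hit [D]
  3 | W B5 → L1 miss [D]
  4 | R B2 → L2 miss [-]
  5 | R B0 → L0 hit [D]
  6 | W B2 → L2 hit [D]
  7 | R B4 → L0 miss wb→B0 [-]
  8 | W B4 → L0 hit [D]
  9 | W B8 → L0 miss wb→B4 [D]
  10 | R B10 → L2 miss wb→B2 [-]
  11 | W B6 → L2 miss [D]
  12 | W B6 → L2 hit [D]
  13 | W B6 → L2 hit [D]
  14 | W B6 → L2 hit [D]
  15 | R B0 → L0 miss wb→B8 [-]

WB = [0, 4, 2, 8]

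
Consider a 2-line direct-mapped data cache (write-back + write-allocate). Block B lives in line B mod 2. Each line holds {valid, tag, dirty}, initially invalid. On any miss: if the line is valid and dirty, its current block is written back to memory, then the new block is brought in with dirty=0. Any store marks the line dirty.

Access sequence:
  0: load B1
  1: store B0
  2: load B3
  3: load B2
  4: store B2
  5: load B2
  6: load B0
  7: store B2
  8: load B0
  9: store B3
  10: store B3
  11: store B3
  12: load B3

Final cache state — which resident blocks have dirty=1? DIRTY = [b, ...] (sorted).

  0 | R B1 → L1 miss [-]
  1 | W B0 → L0 miss [D]
  2 | R B3 → L1 miss [-]
  3 | R B2 → L0 miss wb→B0 [-]
  4 | W B2 → L0 hit [D]
  5 | R B2 → L0 hit [D]
  6 | R B0 → L0 miss wb→B2 [-]
  7 | W B2 → L0 miss [D]
  8 | R B0 → L0 miss wb→B2 [-]
  9 | W B3 → L1 hit [D]
  10 | W B3 → L1 hit [D]
  11 | W B3 → L1 hit [D]
  12 | R B3 → L1 hit [D]

DIRTY = [3]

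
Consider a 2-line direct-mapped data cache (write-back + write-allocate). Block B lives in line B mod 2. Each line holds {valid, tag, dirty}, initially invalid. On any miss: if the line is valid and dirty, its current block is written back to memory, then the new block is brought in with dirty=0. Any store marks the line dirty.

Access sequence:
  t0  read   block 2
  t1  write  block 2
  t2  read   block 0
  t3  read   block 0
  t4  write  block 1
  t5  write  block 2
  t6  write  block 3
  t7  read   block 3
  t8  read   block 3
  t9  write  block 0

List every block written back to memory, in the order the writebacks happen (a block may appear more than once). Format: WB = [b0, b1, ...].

0: R B2 -> L0 miss  d=-]
1: W B2 -> L0 hit  d=D]
2: R B0 -> L0 miss wb->B2  d=-]
3: R B0 -> L0 hit  d=-]
4: W B1 -> L1 miss  d=D]
5: W B2 -> L0 miss  d=D]
6: W B3 -> L1 miss wb->B1  d=D]
7: R B3 -> L1 hit  d=D]
8: R B3 -> L1 hit  d=D]
9: W B0 -> L0 miss wb->B2  d=D]

WB = [2, 1, 2]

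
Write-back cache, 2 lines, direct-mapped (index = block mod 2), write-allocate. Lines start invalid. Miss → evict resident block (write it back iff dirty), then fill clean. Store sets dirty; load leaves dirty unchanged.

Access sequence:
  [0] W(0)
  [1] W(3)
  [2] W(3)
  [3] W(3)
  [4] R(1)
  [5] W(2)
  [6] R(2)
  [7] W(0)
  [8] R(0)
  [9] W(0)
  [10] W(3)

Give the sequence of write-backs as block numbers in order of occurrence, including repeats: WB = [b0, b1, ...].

WB = [3, 0, 2]

  0 | W B0 → L0 miss [D]
  1 | W B3 → L1 miss [D]
  2 | W B3 → L1 hit [D]
  3 | W B3 → L1 hit [D]
  4 | R B1 → L1 miss wb→B3 [-]
  5 | W B2 → L0 miss wb→B0 [D]
  6 | R B2 → L0 hit [D]
  7 | W B0 → L0 miss wb→B2 [D]
  8 | R B0 → L0 hit [D]
  9 | W B0 → L0 hit [D]
  10 | W B3 → L1 miss [D]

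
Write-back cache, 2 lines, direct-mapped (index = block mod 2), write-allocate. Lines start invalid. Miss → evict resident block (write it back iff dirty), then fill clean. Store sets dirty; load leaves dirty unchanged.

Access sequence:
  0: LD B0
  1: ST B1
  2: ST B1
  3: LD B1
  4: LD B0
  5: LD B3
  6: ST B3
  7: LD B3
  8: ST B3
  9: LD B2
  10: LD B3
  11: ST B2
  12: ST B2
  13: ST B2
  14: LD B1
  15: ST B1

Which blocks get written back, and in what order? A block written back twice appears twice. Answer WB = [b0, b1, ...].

  0 | R B0 → L0 miss [-]
  1 | W B1 → L1 miss [D]
  2 | W B1 → L1 hit [D]
  3 | R B1 → L1 hit [D]
  4 | R B0 → L0 hit [-]
  5 | R B3 → L1 miss wb→B1 [-]
  6 | W B3 → L1 hit [D]
  7 | R B3 → L1 hit [D]
  8 | W B3 → L1 hit [D]
  9 | R B2 → L0 miss [-]
  10 | R B3 → L1 hit [D]
  11 | W B2 → L0 hit [D]
  12 | W B2 → L0 hit [D]
  13 | W B2 → L0 hit [D]
  14 | R B1 → L1 miss wb→B3 [-]
  15 | W B1 → L1 hit [D]

WB = [1, 3]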